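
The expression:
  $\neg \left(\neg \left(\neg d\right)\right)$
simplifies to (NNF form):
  $\neg d$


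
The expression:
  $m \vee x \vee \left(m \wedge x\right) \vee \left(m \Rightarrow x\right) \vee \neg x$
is always true.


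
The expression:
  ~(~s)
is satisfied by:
  {s: True}


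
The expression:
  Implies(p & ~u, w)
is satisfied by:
  {u: True, w: True, p: False}
  {u: True, p: False, w: False}
  {w: True, p: False, u: False}
  {w: False, p: False, u: False}
  {u: True, w: True, p: True}
  {u: True, p: True, w: False}
  {w: True, p: True, u: False}


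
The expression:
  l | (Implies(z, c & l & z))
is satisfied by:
  {l: True, z: False}
  {z: False, l: False}
  {z: True, l: True}


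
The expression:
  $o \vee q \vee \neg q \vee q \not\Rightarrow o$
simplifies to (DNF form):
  $\text{True}$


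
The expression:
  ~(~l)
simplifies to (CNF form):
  l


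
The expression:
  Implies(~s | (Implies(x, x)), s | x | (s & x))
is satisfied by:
  {x: True, s: True}
  {x: True, s: False}
  {s: True, x: False}


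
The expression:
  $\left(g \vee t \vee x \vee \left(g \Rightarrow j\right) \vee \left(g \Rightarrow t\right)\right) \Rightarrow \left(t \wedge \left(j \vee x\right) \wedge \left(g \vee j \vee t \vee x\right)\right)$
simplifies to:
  $t \wedge \left(j \vee x\right)$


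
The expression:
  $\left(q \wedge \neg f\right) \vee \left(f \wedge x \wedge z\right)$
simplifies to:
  $\left(f \vee q\right) \wedge \left(x \vee \neg f\right) \wedge \left(z \vee \neg f\right)$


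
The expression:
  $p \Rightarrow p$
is always true.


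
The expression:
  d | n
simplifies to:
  d | n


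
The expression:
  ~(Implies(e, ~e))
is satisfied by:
  {e: True}


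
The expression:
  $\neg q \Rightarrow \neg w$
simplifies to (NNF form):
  $q \vee \neg w$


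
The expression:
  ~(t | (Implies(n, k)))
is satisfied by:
  {n: True, t: False, k: False}


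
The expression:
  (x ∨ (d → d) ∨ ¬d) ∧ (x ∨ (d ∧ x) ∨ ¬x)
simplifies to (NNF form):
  True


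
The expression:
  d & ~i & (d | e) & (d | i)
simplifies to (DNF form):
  d & ~i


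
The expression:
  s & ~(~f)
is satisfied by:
  {s: True, f: True}


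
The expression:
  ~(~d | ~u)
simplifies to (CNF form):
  d & u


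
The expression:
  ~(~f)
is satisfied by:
  {f: True}


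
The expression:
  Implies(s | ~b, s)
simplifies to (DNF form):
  b | s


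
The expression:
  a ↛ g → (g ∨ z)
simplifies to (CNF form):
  g ∨ z ∨ ¬a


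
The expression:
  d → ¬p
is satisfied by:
  {p: False, d: False}
  {d: True, p: False}
  {p: True, d: False}


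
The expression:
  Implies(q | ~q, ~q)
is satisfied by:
  {q: False}


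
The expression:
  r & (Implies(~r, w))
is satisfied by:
  {r: True}


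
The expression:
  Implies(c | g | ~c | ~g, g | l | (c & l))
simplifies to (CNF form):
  g | l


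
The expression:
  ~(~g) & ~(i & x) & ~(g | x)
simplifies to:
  False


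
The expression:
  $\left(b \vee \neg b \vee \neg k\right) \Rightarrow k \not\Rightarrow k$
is never true.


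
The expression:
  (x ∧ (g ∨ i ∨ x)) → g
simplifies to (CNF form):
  g ∨ ¬x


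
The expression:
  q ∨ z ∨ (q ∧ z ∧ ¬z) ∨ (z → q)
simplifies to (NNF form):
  True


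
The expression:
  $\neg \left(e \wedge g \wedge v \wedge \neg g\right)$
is always true.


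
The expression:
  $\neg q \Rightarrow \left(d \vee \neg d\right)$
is always true.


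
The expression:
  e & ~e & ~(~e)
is never true.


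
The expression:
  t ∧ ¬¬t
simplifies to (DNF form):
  t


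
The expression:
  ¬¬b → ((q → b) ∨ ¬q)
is always true.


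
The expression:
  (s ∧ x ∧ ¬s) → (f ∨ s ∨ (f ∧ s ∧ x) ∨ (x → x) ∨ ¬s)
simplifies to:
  True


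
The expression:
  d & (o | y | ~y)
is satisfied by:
  {d: True}


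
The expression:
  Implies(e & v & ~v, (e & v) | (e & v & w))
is always true.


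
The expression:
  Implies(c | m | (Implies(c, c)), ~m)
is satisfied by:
  {m: False}


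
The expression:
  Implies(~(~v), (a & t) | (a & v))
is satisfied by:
  {a: True, v: False}
  {v: False, a: False}
  {v: True, a: True}


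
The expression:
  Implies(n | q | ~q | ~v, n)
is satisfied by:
  {n: True}


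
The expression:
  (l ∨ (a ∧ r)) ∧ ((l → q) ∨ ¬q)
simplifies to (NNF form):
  l ∨ (a ∧ r)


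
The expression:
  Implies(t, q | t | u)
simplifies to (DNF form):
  True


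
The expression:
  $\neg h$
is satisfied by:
  {h: False}


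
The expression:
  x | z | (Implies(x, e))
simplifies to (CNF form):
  True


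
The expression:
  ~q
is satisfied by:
  {q: False}


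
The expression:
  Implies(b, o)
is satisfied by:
  {o: True, b: False}
  {b: False, o: False}
  {b: True, o: True}


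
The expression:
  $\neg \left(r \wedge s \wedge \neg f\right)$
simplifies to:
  $f \vee \neg r \vee \neg s$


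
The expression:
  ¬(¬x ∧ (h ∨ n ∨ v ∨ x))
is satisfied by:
  {x: True, n: False, v: False, h: False}
  {x: True, h: True, n: False, v: False}
  {x: True, v: True, n: False, h: False}
  {x: True, h: True, v: True, n: False}
  {x: True, n: True, v: False, h: False}
  {x: True, h: True, n: True, v: False}
  {x: True, v: True, n: True, h: False}
  {x: True, h: True, v: True, n: True}
  {h: False, n: False, v: False, x: False}


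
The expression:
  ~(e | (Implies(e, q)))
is never true.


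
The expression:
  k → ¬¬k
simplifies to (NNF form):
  True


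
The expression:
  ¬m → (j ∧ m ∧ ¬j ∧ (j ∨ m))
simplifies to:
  m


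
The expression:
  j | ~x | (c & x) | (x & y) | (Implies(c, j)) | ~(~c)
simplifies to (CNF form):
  True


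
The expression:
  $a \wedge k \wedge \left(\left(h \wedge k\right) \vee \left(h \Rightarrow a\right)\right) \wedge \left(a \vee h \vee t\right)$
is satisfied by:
  {a: True, k: True}


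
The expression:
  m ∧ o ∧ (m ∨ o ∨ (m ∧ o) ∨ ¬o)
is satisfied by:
  {m: True, o: True}


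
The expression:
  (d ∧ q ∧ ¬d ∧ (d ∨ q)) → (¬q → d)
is always true.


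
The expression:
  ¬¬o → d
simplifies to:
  d ∨ ¬o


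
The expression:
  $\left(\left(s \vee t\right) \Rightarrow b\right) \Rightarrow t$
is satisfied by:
  {t: True, s: True, b: False}
  {t: True, b: False, s: False}
  {t: True, s: True, b: True}
  {t: True, b: True, s: False}
  {s: True, b: False, t: False}


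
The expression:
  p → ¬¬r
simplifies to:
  r ∨ ¬p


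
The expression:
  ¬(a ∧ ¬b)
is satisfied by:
  {b: True, a: False}
  {a: False, b: False}
  {a: True, b: True}


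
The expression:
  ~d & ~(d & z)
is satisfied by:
  {d: False}


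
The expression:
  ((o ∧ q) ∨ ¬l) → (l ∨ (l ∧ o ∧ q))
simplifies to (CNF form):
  l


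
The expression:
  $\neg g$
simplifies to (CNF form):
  $\neg g$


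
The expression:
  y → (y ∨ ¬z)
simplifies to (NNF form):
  True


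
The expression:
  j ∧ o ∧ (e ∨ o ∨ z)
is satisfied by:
  {j: True, o: True}


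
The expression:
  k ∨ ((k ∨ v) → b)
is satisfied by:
  {b: True, k: True, v: False}
  {b: True, v: False, k: False}
  {k: True, v: False, b: False}
  {k: False, v: False, b: False}
  {b: True, k: True, v: True}
  {b: True, v: True, k: False}
  {k: True, v: True, b: False}


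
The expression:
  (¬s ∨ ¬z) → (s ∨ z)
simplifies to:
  s ∨ z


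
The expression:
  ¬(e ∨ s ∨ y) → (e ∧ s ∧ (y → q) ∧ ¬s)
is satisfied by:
  {y: True, e: True, s: True}
  {y: True, e: True, s: False}
  {y: True, s: True, e: False}
  {y: True, s: False, e: False}
  {e: True, s: True, y: False}
  {e: True, s: False, y: False}
  {s: True, e: False, y: False}


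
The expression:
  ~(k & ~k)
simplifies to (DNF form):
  True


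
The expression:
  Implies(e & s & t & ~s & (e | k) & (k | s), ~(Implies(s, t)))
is always true.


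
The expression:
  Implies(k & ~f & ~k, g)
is always true.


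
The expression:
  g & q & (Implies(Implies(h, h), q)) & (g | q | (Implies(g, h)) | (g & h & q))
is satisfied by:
  {g: True, q: True}


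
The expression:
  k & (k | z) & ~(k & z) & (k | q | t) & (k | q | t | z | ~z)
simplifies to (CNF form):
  k & ~z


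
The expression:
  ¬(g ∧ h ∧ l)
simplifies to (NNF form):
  ¬g ∨ ¬h ∨ ¬l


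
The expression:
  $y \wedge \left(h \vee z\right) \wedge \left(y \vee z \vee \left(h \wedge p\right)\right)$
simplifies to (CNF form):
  $y \wedge \left(h \vee z\right)$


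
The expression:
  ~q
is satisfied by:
  {q: False}


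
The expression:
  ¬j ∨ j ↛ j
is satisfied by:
  {j: False}


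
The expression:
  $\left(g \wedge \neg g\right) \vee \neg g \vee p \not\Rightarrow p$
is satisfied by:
  {g: False}


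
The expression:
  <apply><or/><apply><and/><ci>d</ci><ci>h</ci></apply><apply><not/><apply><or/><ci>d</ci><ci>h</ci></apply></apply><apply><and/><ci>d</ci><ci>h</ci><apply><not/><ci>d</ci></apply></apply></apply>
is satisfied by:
  {h: False, d: False}
  {d: True, h: True}


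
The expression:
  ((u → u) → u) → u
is always true.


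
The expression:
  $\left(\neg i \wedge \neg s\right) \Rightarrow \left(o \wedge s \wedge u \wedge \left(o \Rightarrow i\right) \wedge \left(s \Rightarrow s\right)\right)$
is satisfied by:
  {i: True, s: True}
  {i: True, s: False}
  {s: True, i: False}


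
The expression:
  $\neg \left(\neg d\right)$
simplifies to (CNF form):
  $d$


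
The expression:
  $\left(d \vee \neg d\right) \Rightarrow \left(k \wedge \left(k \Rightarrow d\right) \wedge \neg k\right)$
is never true.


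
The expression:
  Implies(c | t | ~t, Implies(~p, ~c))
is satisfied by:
  {p: True, c: False}
  {c: False, p: False}
  {c: True, p: True}


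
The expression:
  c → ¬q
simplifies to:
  ¬c ∨ ¬q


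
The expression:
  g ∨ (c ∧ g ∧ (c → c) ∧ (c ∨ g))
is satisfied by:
  {g: True}


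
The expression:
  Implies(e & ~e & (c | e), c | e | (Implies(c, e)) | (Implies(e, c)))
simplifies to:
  True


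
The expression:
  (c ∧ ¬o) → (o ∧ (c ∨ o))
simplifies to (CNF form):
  o ∨ ¬c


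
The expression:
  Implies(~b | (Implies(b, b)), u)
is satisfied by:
  {u: True}


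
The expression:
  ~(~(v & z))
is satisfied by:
  {z: True, v: True}


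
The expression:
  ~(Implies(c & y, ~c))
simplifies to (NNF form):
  c & y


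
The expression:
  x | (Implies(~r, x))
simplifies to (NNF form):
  r | x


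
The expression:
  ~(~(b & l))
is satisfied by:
  {b: True, l: True}


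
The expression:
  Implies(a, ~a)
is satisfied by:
  {a: False}


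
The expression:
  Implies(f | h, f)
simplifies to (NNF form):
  f | ~h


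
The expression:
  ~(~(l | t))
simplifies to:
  l | t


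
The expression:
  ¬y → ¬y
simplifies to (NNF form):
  True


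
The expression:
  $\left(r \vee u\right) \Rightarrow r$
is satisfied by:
  {r: True, u: False}
  {u: False, r: False}
  {u: True, r: True}


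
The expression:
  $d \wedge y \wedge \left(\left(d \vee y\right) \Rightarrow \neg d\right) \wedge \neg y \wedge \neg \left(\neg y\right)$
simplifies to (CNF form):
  $\text{False}$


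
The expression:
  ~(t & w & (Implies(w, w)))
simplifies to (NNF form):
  ~t | ~w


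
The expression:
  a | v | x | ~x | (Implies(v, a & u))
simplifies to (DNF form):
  True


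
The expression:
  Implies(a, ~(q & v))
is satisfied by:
  {v: False, q: False, a: False}
  {a: True, v: False, q: False}
  {q: True, v: False, a: False}
  {a: True, q: True, v: False}
  {v: True, a: False, q: False}
  {a: True, v: True, q: False}
  {q: True, v: True, a: False}


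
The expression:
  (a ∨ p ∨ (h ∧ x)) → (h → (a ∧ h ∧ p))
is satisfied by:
  {a: True, p: True, x: False, h: False}
  {a: True, p: True, x: True, h: False}
  {a: True, x: False, h: False, p: False}
  {a: True, x: True, h: False, p: False}
  {p: True, x: False, h: False, a: False}
  {p: True, x: True, h: False, a: False}
  {x: False, p: False, h: False, a: False}
  {x: True, p: False, h: False, a: False}
  {p: True, h: True, a: True, x: False}
  {a: True, p: True, h: True, x: True}
  {h: True, p: False, x: False, a: False}


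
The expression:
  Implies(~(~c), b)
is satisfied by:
  {b: True, c: False}
  {c: False, b: False}
  {c: True, b: True}


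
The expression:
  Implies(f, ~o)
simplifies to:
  ~f | ~o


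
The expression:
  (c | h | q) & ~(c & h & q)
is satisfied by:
  {q: True, c: False, h: False}
  {h: True, c: False, q: False}
  {h: True, c: False, q: True}
  {c: True, h: False, q: False}
  {q: True, c: True, h: False}
  {h: True, c: True, q: False}


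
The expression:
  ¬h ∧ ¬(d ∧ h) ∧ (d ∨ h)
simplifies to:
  d ∧ ¬h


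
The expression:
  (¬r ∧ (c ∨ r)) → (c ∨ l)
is always true.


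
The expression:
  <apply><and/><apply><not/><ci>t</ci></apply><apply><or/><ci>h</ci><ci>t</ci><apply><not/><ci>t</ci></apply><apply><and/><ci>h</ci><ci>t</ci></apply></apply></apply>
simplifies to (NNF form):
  <apply><not/><ci>t</ci></apply>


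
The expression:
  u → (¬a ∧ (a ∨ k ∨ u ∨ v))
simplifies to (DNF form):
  ¬a ∨ ¬u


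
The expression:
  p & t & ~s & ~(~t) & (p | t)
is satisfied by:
  {t: True, p: True, s: False}


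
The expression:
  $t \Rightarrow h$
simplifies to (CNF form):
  $h \vee \neg t$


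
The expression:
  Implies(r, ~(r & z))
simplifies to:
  ~r | ~z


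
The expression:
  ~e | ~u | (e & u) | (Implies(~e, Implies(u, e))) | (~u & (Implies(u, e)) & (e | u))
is always true.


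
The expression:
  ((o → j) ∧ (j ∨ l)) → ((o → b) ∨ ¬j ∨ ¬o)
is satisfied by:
  {b: True, o: False, j: False}
  {o: False, j: False, b: False}
  {j: True, b: True, o: False}
  {j: True, o: False, b: False}
  {b: True, o: True, j: False}
  {o: True, b: False, j: False}
  {j: True, o: True, b: True}


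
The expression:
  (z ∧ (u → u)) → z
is always true.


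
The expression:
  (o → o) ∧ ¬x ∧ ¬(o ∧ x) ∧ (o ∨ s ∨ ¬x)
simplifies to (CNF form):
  ¬x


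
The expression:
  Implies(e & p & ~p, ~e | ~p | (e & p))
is always true.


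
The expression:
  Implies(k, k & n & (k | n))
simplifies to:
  n | ~k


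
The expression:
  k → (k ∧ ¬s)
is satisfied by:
  {s: False, k: False}
  {k: True, s: False}
  {s: True, k: False}


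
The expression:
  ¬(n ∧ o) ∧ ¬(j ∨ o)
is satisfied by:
  {o: False, j: False}


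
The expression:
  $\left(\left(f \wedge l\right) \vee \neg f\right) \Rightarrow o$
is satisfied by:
  {o: True, f: True, l: False}
  {o: True, f: False, l: False}
  {o: True, l: True, f: True}
  {o: True, l: True, f: False}
  {f: True, l: False, o: False}


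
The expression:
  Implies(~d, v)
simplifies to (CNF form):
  d | v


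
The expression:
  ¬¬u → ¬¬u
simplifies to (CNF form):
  True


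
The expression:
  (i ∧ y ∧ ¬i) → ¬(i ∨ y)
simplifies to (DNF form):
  True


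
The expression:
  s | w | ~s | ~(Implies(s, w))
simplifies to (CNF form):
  True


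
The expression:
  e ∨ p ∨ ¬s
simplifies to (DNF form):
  e ∨ p ∨ ¬s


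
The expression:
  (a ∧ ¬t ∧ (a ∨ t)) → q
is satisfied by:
  {t: True, q: True, a: False}
  {t: True, q: False, a: False}
  {q: True, t: False, a: False}
  {t: False, q: False, a: False}
  {t: True, a: True, q: True}
  {t: True, a: True, q: False}
  {a: True, q: True, t: False}


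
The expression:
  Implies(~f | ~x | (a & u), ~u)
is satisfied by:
  {f: True, x: True, a: False, u: False}
  {f: True, x: False, a: False, u: False}
  {x: True, f: False, a: False, u: False}
  {f: False, x: False, a: False, u: False}
  {f: True, a: True, x: True, u: False}
  {f: True, a: True, x: False, u: False}
  {a: True, x: True, f: False, u: False}
  {a: True, x: False, f: False, u: False}
  {u: True, f: True, a: False, x: True}


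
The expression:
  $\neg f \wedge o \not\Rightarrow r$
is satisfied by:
  {o: True, r: False, f: False}


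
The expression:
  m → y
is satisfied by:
  {y: True, m: False}
  {m: False, y: False}
  {m: True, y: True}


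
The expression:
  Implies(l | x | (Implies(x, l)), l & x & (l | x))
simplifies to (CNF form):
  l & x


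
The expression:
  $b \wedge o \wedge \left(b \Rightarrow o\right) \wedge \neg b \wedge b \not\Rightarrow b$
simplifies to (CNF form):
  $\text{False}$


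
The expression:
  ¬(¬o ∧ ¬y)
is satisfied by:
  {y: True, o: True}
  {y: True, o: False}
  {o: True, y: False}


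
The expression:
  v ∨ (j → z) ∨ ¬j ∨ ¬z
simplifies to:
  True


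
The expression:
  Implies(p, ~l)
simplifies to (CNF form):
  ~l | ~p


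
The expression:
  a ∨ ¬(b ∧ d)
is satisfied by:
  {a: True, d: False, b: False}
  {d: False, b: False, a: False}
  {a: True, b: True, d: False}
  {b: True, d: False, a: False}
  {a: True, d: True, b: False}
  {d: True, a: False, b: False}
  {a: True, b: True, d: True}


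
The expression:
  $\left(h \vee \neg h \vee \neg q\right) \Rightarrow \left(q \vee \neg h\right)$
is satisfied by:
  {q: True, h: False}
  {h: False, q: False}
  {h: True, q: True}


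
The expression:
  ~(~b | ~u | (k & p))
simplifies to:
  b & u & (~k | ~p)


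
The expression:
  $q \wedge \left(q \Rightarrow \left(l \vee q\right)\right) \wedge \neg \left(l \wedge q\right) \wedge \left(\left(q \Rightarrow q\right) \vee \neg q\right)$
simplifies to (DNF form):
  $q \wedge \neg l$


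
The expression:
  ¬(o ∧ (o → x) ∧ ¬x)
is always true.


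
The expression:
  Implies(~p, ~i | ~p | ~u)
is always true.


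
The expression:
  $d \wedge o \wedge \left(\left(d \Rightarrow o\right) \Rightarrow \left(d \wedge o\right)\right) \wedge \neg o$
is never true.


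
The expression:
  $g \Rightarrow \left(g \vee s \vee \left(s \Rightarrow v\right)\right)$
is always true.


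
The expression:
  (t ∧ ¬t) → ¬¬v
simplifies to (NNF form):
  True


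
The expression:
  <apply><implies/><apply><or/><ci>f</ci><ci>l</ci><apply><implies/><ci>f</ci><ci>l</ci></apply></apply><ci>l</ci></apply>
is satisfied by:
  {l: True}


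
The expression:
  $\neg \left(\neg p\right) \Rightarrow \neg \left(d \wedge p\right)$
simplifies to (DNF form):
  $\neg d \vee \neg p$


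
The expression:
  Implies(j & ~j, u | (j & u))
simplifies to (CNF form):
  True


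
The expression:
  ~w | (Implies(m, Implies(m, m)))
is always true.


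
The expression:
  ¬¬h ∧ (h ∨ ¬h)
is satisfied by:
  {h: True}


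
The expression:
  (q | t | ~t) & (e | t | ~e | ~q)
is always true.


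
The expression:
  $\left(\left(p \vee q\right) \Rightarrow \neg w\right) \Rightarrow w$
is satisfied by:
  {w: True}


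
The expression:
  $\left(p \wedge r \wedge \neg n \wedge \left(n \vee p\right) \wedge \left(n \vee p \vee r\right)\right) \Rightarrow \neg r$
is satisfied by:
  {n: True, p: False, r: False}
  {p: False, r: False, n: False}
  {n: True, r: True, p: False}
  {r: True, p: False, n: False}
  {n: True, p: True, r: False}
  {p: True, n: False, r: False}
  {n: True, r: True, p: True}


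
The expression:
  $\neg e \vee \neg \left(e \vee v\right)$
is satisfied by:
  {e: False}


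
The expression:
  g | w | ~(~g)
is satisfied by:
  {g: True, w: True}
  {g: True, w: False}
  {w: True, g: False}


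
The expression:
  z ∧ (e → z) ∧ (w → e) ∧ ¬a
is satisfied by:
  {z: True, e: True, w: False, a: False}
  {z: True, w: False, e: False, a: False}
  {z: True, e: True, w: True, a: False}


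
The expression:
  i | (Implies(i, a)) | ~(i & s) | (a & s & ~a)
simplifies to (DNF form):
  True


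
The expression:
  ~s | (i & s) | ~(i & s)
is always true.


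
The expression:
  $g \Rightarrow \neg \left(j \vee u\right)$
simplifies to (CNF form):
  $\left(\neg g \vee \neg j\right) \wedge \left(\neg g \vee \neg u\right)$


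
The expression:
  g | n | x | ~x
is always true.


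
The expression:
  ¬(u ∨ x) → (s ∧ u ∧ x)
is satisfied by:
  {x: True, u: True}
  {x: True, u: False}
  {u: True, x: False}


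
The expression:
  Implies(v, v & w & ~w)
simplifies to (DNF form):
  ~v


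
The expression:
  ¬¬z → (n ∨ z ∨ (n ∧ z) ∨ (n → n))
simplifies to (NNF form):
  True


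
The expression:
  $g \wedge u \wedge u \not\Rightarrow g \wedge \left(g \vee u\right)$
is never true.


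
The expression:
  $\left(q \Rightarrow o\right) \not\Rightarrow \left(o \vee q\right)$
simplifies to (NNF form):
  $\neg o \wedge \neg q$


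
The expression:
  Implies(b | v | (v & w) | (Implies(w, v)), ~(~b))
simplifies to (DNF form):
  b | (w & ~v)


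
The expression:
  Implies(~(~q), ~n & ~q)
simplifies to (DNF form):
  ~q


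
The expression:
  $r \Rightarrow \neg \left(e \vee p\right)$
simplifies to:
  $\left(\neg e \wedge \neg p\right) \vee \neg r$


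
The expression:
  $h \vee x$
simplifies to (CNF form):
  $h \vee x$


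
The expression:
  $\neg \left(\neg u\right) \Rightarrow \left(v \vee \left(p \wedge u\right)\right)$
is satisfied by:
  {v: True, p: True, u: False}
  {v: True, u: False, p: False}
  {p: True, u: False, v: False}
  {p: False, u: False, v: False}
  {v: True, p: True, u: True}
  {v: True, u: True, p: False}
  {p: True, u: True, v: False}


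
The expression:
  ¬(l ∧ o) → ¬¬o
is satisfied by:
  {o: True}


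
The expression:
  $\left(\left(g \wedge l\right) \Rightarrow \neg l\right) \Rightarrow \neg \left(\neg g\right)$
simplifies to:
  $g$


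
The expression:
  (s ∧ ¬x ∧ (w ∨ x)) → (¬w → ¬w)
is always true.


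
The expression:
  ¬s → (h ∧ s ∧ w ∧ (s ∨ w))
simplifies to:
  s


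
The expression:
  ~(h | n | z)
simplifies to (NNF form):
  ~h & ~n & ~z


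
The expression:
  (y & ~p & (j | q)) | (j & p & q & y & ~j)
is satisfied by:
  {q: True, j: True, y: True, p: False}
  {q: True, y: True, p: False, j: False}
  {j: True, y: True, p: False, q: False}


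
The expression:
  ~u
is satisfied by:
  {u: False}


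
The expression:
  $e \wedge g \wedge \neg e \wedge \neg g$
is never true.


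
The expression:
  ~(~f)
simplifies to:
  f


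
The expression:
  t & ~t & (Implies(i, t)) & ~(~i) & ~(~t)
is never true.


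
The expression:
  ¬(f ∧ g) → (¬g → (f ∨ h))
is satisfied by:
  {g: True, h: True, f: True}
  {g: True, h: True, f: False}
  {g: True, f: True, h: False}
  {g: True, f: False, h: False}
  {h: True, f: True, g: False}
  {h: True, f: False, g: False}
  {f: True, h: False, g: False}


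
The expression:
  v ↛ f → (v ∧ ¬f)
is always true.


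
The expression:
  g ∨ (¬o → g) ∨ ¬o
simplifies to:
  True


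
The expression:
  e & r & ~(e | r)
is never true.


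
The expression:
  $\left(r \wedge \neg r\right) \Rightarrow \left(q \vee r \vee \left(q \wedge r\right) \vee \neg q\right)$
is always true.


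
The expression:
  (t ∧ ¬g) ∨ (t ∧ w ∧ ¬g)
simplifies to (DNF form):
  t ∧ ¬g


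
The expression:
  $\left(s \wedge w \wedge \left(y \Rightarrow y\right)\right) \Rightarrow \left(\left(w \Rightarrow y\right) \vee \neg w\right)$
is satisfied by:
  {y: True, s: False, w: False}
  {s: False, w: False, y: False}
  {w: True, y: True, s: False}
  {w: True, s: False, y: False}
  {y: True, s: True, w: False}
  {s: True, y: False, w: False}
  {w: True, s: True, y: True}


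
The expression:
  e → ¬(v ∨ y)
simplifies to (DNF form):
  (¬v ∧ ¬y) ∨ ¬e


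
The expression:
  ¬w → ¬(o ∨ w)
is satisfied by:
  {w: True, o: False}
  {o: False, w: False}
  {o: True, w: True}


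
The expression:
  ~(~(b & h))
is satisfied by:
  {h: True, b: True}


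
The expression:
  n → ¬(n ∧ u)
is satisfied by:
  {u: False, n: False}
  {n: True, u: False}
  {u: True, n: False}


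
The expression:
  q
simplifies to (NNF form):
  q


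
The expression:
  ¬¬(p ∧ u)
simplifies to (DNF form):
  p ∧ u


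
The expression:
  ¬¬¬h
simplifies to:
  ¬h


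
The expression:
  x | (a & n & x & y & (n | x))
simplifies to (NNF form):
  x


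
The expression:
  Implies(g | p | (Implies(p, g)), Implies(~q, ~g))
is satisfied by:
  {q: True, g: False}
  {g: False, q: False}
  {g: True, q: True}


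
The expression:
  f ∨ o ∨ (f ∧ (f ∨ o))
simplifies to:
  f ∨ o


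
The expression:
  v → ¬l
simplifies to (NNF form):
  ¬l ∨ ¬v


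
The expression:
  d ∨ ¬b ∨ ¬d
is always true.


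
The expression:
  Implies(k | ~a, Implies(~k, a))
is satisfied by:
  {a: True, k: True}
  {a: True, k: False}
  {k: True, a: False}


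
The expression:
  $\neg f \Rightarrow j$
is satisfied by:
  {f: True, j: True}
  {f: True, j: False}
  {j: True, f: False}


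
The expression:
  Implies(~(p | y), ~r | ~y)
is always true.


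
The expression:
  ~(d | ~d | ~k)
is never true.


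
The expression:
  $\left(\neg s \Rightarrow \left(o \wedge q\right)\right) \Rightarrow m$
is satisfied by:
  {m: True, s: False, o: False, q: False}
  {q: True, m: True, s: False, o: False}
  {m: True, o: True, s: False, q: False}
  {q: True, m: True, o: True, s: False}
  {m: True, s: True, o: False, q: False}
  {m: True, q: True, s: True, o: False}
  {m: True, o: True, s: True, q: False}
  {q: True, m: True, o: True, s: True}
  {q: False, s: False, o: False, m: False}
  {q: True, s: False, o: False, m: False}
  {o: True, q: False, s: False, m: False}


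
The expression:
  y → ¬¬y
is always true.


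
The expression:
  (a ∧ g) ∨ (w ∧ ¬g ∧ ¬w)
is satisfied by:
  {a: True, g: True}


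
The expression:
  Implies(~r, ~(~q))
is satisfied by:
  {r: True, q: True}
  {r: True, q: False}
  {q: True, r: False}


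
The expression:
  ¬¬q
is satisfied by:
  {q: True}


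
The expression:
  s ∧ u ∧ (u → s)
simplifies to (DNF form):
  s ∧ u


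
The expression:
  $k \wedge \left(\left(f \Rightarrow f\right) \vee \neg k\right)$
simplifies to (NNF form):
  $k$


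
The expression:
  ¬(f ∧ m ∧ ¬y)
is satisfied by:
  {y: True, m: False, f: False}
  {m: False, f: False, y: False}
  {f: True, y: True, m: False}
  {f: True, m: False, y: False}
  {y: True, m: True, f: False}
  {m: True, y: False, f: False}
  {f: True, m: True, y: True}


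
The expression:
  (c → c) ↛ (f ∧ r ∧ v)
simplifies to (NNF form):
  ¬f ∨ ¬r ∨ ¬v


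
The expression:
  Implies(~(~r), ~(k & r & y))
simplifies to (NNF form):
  ~k | ~r | ~y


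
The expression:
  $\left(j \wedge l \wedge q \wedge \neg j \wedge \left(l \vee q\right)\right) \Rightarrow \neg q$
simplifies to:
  $\text{True}$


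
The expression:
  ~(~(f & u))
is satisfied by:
  {u: True, f: True}


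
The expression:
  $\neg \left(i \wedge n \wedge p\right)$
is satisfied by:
  {p: False, n: False, i: False}
  {i: True, p: False, n: False}
  {n: True, p: False, i: False}
  {i: True, n: True, p: False}
  {p: True, i: False, n: False}
  {i: True, p: True, n: False}
  {n: True, p: True, i: False}


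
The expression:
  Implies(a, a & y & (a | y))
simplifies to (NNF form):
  y | ~a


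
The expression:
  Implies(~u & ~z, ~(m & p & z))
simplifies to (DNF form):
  True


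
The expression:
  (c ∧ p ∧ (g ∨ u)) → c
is always true.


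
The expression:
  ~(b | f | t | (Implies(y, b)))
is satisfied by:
  {y: True, f: False, t: False, b: False}


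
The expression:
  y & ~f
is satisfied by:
  {y: True, f: False}


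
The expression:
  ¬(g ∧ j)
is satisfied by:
  {g: False, j: False}
  {j: True, g: False}
  {g: True, j: False}


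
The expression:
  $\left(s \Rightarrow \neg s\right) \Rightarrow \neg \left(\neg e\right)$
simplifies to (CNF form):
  $e \vee s$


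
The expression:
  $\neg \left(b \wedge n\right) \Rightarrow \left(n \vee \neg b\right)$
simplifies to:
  $n \vee \neg b$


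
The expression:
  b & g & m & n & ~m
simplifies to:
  False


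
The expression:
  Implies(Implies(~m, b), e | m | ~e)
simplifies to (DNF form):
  True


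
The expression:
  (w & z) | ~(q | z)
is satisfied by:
  {w: True, z: False, q: False}
  {z: False, q: False, w: False}
  {w: True, z: True, q: False}
  {q: True, w: True, z: True}


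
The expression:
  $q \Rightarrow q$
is always true.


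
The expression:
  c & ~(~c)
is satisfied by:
  {c: True}


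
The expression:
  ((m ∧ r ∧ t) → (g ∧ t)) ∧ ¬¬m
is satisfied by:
  {m: True, g: True, t: False, r: False}
  {m: True, g: False, t: False, r: False}
  {m: True, r: True, g: True, t: False}
  {m: True, r: True, g: False, t: False}
  {m: True, t: True, g: True, r: False}
  {m: True, t: True, g: False, r: False}
  {m: True, t: True, r: True, g: True}


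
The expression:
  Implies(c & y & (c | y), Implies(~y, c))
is always true.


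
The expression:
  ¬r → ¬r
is always true.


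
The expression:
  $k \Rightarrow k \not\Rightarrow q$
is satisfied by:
  {k: False, q: False}
  {q: True, k: False}
  {k: True, q: False}


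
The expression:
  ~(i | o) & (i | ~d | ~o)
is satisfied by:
  {i: False, o: False}


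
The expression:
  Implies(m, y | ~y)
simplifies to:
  True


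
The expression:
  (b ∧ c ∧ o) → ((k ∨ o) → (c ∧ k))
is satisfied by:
  {k: True, c: False, o: False, b: False}
  {k: False, c: False, o: False, b: False}
  {b: True, k: True, c: False, o: False}
  {b: True, k: False, c: False, o: False}
  {k: True, o: True, b: False, c: False}
  {o: True, b: False, c: False, k: False}
  {b: True, o: True, k: True, c: False}
  {b: True, o: True, k: False, c: False}
  {k: True, c: True, b: False, o: False}
  {c: True, b: False, o: False, k: False}
  {k: True, b: True, c: True, o: False}
  {b: True, c: True, k: False, o: False}
  {k: True, o: True, c: True, b: False}
  {o: True, c: True, b: False, k: False}
  {b: True, o: True, c: True, k: True}


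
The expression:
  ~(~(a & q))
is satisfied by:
  {a: True, q: True}


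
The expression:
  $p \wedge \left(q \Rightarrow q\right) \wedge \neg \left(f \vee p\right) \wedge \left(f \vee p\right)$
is never true.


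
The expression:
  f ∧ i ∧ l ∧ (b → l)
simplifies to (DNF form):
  f ∧ i ∧ l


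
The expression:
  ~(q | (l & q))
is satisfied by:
  {q: False}


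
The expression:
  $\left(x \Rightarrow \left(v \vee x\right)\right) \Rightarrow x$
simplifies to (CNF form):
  $x$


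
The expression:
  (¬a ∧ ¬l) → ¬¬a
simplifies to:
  a ∨ l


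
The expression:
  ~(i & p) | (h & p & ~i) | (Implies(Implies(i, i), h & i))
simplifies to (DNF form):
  h | ~i | ~p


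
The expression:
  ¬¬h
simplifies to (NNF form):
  h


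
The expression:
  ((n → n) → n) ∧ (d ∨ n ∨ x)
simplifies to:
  n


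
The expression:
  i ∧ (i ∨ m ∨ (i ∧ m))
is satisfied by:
  {i: True}


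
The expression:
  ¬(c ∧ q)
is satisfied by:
  {c: False, q: False}
  {q: True, c: False}
  {c: True, q: False}


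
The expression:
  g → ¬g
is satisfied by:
  {g: False}


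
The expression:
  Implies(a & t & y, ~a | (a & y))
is always true.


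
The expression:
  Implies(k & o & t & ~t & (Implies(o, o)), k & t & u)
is always true.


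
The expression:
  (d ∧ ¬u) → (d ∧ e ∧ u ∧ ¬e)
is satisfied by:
  {u: True, d: False}
  {d: False, u: False}
  {d: True, u: True}


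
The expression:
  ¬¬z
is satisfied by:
  {z: True}


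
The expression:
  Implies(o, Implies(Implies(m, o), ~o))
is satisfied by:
  {o: False}


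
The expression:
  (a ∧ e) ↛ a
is never true.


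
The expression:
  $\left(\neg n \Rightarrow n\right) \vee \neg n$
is always true.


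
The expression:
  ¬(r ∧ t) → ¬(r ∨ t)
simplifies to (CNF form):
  (r ∨ ¬r) ∧ (r ∨ ¬t) ∧ (t ∨ ¬r) ∧ (t ∨ ¬t)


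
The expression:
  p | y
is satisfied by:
  {y: True, p: True}
  {y: True, p: False}
  {p: True, y: False}


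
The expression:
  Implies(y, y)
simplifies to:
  True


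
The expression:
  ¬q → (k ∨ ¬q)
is always true.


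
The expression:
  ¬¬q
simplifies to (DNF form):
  q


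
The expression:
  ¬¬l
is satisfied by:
  {l: True}


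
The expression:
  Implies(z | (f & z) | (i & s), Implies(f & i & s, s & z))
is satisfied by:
  {z: True, s: False, i: False, f: False}
  {f: False, s: False, z: False, i: False}
  {f: True, z: True, s: False, i: False}
  {f: True, s: False, z: False, i: False}
  {i: True, z: True, f: False, s: False}
  {i: True, f: False, s: False, z: False}
  {i: True, f: True, z: True, s: False}
  {i: True, f: True, s: False, z: False}
  {z: True, s: True, i: False, f: False}
  {s: True, i: False, z: False, f: False}
  {f: True, s: True, z: True, i: False}
  {f: True, s: True, i: False, z: False}
  {z: True, s: True, i: True, f: False}
  {s: True, i: True, f: False, z: False}
  {f: True, s: True, i: True, z: True}


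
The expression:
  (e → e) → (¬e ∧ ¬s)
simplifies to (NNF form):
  ¬e ∧ ¬s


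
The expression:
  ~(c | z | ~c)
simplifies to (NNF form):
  False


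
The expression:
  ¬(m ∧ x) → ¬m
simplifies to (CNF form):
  x ∨ ¬m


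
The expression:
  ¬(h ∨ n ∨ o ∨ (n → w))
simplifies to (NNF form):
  False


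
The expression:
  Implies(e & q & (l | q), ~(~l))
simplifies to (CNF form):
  l | ~e | ~q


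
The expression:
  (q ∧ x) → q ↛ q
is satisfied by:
  {q: False, x: False}
  {x: True, q: False}
  {q: True, x: False}


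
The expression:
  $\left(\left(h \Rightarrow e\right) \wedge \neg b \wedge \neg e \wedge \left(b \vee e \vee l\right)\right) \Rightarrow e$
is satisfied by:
  {b: True, e: True, h: True, l: False}
  {b: True, e: True, l: False, h: False}
  {b: True, h: True, l: False, e: False}
  {b: True, l: False, h: False, e: False}
  {e: True, h: True, l: False, b: False}
  {e: True, l: False, h: False, b: False}
  {h: True, e: False, l: False, b: False}
  {e: False, l: False, h: False, b: False}
  {e: True, b: True, l: True, h: True}
  {e: True, b: True, l: True, h: False}
  {b: True, l: True, h: True, e: False}
  {b: True, l: True, e: False, h: False}
  {h: True, l: True, e: True, b: False}
  {l: True, e: True, b: False, h: False}
  {l: True, h: True, b: False, e: False}


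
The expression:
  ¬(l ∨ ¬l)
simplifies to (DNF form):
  False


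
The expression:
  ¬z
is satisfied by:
  {z: False}


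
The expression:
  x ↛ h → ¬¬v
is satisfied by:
  {v: True, h: True, x: False}
  {v: True, h: False, x: False}
  {h: True, v: False, x: False}
  {v: False, h: False, x: False}
  {x: True, v: True, h: True}
  {x: True, v: True, h: False}
  {x: True, h: True, v: False}


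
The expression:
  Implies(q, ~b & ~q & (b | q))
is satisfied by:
  {q: False}


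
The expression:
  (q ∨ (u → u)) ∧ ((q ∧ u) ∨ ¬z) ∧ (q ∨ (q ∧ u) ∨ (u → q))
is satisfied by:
  {q: True, z: False, u: False}
  {z: False, u: False, q: False}
  {q: True, u: True, z: False}
  {q: True, u: True, z: True}


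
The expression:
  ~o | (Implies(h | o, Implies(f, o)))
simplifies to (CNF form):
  True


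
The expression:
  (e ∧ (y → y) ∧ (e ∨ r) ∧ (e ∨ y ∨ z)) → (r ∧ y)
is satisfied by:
  {r: True, y: True, e: False}
  {r: True, y: False, e: False}
  {y: True, r: False, e: False}
  {r: False, y: False, e: False}
  {r: True, e: True, y: True}


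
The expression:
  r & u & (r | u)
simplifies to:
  r & u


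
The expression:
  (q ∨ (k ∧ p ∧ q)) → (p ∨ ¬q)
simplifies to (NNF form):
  p ∨ ¬q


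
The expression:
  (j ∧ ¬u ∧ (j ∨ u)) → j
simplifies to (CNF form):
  True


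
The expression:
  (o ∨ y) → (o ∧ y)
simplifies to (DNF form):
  (o ∧ y) ∨ (¬o ∧ ¬y)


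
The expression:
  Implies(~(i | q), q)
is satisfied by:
  {i: True, q: True}
  {i: True, q: False}
  {q: True, i: False}


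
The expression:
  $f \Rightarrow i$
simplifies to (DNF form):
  $i \vee \neg f$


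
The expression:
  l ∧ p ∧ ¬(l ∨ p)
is never true.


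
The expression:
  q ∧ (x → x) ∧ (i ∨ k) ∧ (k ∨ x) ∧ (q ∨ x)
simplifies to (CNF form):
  q ∧ (i ∨ k) ∧ (k ∨ x)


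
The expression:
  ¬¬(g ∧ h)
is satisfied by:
  {h: True, g: True}


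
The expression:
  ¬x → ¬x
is always true.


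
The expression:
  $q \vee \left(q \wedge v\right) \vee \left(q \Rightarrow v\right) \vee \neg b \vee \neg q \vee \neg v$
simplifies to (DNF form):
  $\text{True}$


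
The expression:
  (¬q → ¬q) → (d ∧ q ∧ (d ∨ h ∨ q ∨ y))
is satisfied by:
  {d: True, q: True}


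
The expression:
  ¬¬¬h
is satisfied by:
  {h: False}


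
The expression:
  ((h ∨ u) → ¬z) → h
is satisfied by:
  {u: True, h: True, z: True}
  {u: True, h: True, z: False}
  {h: True, z: True, u: False}
  {h: True, z: False, u: False}
  {u: True, z: True, h: False}


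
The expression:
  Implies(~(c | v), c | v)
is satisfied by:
  {c: True, v: True}
  {c: True, v: False}
  {v: True, c: False}


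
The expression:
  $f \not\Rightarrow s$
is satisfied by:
  {f: True, s: False}


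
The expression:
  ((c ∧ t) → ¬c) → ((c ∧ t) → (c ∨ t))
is always true.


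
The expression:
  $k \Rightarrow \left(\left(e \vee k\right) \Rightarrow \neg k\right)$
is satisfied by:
  {k: False}


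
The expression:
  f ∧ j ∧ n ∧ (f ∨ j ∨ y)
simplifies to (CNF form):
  f ∧ j ∧ n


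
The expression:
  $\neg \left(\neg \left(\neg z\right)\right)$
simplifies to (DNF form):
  $\neg z$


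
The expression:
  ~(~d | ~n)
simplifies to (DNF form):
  d & n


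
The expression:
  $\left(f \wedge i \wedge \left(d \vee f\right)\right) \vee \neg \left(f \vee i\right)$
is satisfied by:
  {f: False, i: False}
  {i: True, f: True}


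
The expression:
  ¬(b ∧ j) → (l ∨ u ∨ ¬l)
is always true.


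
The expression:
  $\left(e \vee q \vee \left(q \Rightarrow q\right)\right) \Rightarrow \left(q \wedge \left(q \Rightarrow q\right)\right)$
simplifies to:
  $q$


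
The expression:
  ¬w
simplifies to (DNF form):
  ¬w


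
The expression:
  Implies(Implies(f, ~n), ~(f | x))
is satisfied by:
  {n: True, f: False, x: False}
  {n: False, f: False, x: False}
  {f: True, n: True, x: False}
  {x: True, f: True, n: True}
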